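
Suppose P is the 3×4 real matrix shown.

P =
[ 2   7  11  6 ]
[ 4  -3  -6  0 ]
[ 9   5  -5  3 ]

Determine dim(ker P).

Row reduce to echelon form.
R2 ← R2 − (2)·R1: [0, -17, -28, -12]
R3 ← R3 − (9/2)·R1: [0, -53/2, -109/2, -24]
R3 ← R3 − (53/34)·R2: [0, 0, -369/34, -90/17]
3 nonzero rows, so rank(P) = 3.
P has 4 columns; by rank–nullity, nullity = 4 − 3 = 1.

1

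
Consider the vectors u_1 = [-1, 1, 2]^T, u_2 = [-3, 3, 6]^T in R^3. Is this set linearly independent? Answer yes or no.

no

Form the matrix with these vectors as rows and row reduce.
R2 ← R2 − (3)·R1: [0, 0, 0]
1 nonzero row, so the 2 vectors span a space of dimension 1.
Since 1 < 2, the vectors are linearly dependent.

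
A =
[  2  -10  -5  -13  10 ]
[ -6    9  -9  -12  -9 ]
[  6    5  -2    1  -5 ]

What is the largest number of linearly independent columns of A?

3

Row reduce to echelon form.
R2 ← R2 + (3)·R1: [0, -21, -24, -51, 21]
R3 ← R3 − (3)·R1: [0, 35, 13, 40, -35]
R3 ← R3 + (5/3)·R2: [0, 0, -27, -45, 0]
Echelon form has 3 nonzero rows, so rank(A) = 3.
The rank gives the maximum number of linearly independent columns: 3.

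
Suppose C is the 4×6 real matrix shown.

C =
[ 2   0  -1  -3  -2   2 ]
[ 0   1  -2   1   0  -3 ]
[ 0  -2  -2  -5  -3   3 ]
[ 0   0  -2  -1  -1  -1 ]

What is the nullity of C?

3

Row reduce to echelon form.
R3 ← R3 + (2)·R2: [0, 0, -6, -3, -3, -3]
R4 ← R4 − (1/3)·R3: [0, 0, 0, 0, 0, 0]
3 nonzero rows, so rank(C) = 3.
C has 6 columns; by rank–nullity, nullity = 6 − 3 = 3.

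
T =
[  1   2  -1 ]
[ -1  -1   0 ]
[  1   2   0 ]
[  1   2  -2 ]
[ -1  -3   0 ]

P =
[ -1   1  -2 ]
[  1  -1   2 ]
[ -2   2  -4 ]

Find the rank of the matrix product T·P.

1

First compute TP:
[[  3,  -3,   6],
 [  0,   0,   0],
 [  1,  -1,   2],
 [  5,  -5,  10],
 [ -2,   2,  -4]]
Now row reduce the product.
R3 ← R3 − (1/3)·R1: [0, 0, 0]
R4 ← R4 − (5/3)·R1: [0, 0, 0]
R5 ← R5 + (2/3)·R1: [0, 0, 0]
1 nonzero row, so rank(TP) = 1.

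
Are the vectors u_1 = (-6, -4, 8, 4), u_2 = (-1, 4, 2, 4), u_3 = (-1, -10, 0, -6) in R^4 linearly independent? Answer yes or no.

no

Form the matrix with these vectors as rows and row reduce.
R2 ← R2 − (1/6)·R1: [0, 14/3, 2/3, 10/3]
R3 ← R3 − (1/6)·R1: [0, -28/3, -4/3, -20/3]
R3 ← R3 + (2)·R2: [0, 0, 0, 0]
2 nonzero rows, so the 3 vectors span a space of dimension 2.
Since 2 < 3, the vectors are linearly dependent.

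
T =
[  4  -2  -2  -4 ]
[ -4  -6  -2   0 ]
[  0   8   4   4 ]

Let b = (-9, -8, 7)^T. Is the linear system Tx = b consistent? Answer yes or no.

no

Row reduce the augmented matrix [T | b].
R2 ← R2 + R1: [0, -8, -4, -4, -17]
R3 ← R3 + R2: [0, 0, 0, 0, -10]
The echelon form has 3 nonzero rows; the last pivot sits in the augmented column, so rank(T) = 2 but rank([T|b]) = 3.
Since the ranks differ, the system is inconsistent.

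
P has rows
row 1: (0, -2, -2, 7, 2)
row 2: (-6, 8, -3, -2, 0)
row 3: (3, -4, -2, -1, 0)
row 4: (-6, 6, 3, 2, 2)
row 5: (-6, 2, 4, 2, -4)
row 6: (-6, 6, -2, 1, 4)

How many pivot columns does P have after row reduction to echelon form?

Row reduce to echelon form.
Swap R1 ↔ R2
R3 ← R3 + (1/2)·R1: [0, 0, -7/2, -2, 0]
R4 ← R4 − R1: [0, -2, 6, 4, 2]
R5 ← R5 − R1: [0, -6, 7, 4, -4]
R6 ← R6 − R1: [0, -2, 1, 3, 4]
R4 ← R4 − R2: [0, 0, 8, -3, 0]
R5 ← R5 − (3)·R2: [0, 0, 13, -17, -10]
R6 ← R6 − R2: [0, 0, 3, -4, 2]
R4 ← R4 + (16/7)·R3: [0, 0, 0, -53/7, 0]
R5 ← R5 + (26/7)·R3: [0, 0, 0, -171/7, -10]
R6 ← R6 + (6/7)·R3: [0, 0, 0, -40/7, 2]
R5 ← R5 − (171/53)·R4: [0, 0, 0, 0, -10]
R6 ← R6 − (40/53)·R4: [0, 0, 0, 0, 2]
R6 ← R6 + (1/5)·R5: [0, 0, 0, 0, 0]
Echelon form has 5 nonzero rows, so rank(P) = 5.
Each nonzero row contributes one pivot column: 5 pivot columns.

5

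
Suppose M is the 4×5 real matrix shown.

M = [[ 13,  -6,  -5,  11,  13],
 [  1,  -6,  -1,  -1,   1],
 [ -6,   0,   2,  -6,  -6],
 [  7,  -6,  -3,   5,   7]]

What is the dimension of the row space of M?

2

Row reduce to echelon form.
R2 ← R2 − (1/13)·R1: [0, -72/13, -8/13, -24/13, 0]
R3 ← R3 + (6/13)·R1: [0, -36/13, -4/13, -12/13, 0]
R4 ← R4 − (7/13)·R1: [0, -36/13, -4/13, -12/13, 0]
R3 ← R3 − (1/2)·R2: [0, 0, 0, 0, 0]
R4 ← R4 − (1/2)·R2: [0, 0, 0, 0, 0]
Echelon form has 2 nonzero rows, so rank(M) = 2.
The row space has dimension equal to the rank: 2.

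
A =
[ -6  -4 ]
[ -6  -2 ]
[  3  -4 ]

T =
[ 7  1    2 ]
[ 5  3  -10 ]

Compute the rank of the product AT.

First compute AT:
[[-62, -18,  28],
 [-52, -12,   8],
 [  1,  -9,  46]]
Now row reduce the product.
R2 ← R2 − (26/31)·R1: [0, 96/31, -480/31]
R3 ← R3 + (1/62)·R1: [0, -288/31, 1440/31]
R3 ← R3 + (3)·R2: [0, 0, 0]
2 nonzero rows, so rank(AT) = 2.

2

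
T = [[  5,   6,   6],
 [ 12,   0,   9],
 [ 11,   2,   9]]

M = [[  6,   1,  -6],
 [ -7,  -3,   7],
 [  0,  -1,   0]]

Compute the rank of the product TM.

First compute TM:
[[-12, -19,  12],
 [ 72,   3, -72],
 [ 52,  -4, -52]]
Now row reduce the product.
R2 ← R2 + (6)·R1: [0, -111, 0]
R3 ← R3 + (13/3)·R1: [0, -259/3, 0]
R3 ← R3 − (7/9)·R2: [0, 0, 0]
2 nonzero rows, so rank(TM) = 2.

2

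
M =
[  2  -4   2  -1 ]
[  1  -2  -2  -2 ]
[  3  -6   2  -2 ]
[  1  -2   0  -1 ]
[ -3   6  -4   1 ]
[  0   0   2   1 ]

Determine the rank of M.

2

Row reduce to echelon form.
R2 ← R2 − (1/2)·R1: [0, 0, -3, -3/2]
R3 ← R3 − (3/2)·R1: [0, 0, -1, -1/2]
R4 ← R4 − (1/2)·R1: [0, 0, -1, -1/2]
R5 ← R5 + (3/2)·R1: [0, 0, -1, -1/2]
R3 ← R3 − (1/3)·R2: [0, 0, 0, 0]
R4 ← R4 − (1/3)·R2: [0, 0, 0, 0]
R5 ← R5 − (1/3)·R2: [0, 0, 0, 0]
R6 ← R6 + (2/3)·R2: [0, 0, 0, 0]
Echelon form has 2 nonzero rows, so rank(M) = 2.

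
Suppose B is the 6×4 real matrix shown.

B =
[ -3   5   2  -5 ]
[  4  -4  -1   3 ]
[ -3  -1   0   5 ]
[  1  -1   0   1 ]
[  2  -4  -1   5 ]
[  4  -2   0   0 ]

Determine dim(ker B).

Row reduce to echelon form.
R2 ← R2 + (4/3)·R1: [0, 8/3, 5/3, -11/3]
R3 ← R3 − R1: [0, -6, -2, 10]
R4 ← R4 + (1/3)·R1: [0, 2/3, 2/3, -2/3]
R5 ← R5 + (2/3)·R1: [0, -2/3, 1/3, 5/3]
R6 ← R6 + (4/3)·R1: [0, 14/3, 8/3, -20/3]
R3 ← R3 + (9/4)·R2: [0, 0, 7/4, 7/4]
R4 ← R4 − (1/4)·R2: [0, 0, 1/4, 1/4]
R5 ← R5 + (1/4)·R2: [0, 0, 3/4, 3/4]
R6 ← R6 − (7/4)·R2: [0, 0, -1/4, -1/4]
R4 ← R4 − (1/7)·R3: [0, 0, 0, 0]
R5 ← R5 − (3/7)·R3: [0, 0, 0, 0]
R6 ← R6 + (1/7)·R3: [0, 0, 0, 0]
3 nonzero rows, so rank(B) = 3.
B has 4 columns; by rank–nullity, nullity = 4 − 3 = 1.

1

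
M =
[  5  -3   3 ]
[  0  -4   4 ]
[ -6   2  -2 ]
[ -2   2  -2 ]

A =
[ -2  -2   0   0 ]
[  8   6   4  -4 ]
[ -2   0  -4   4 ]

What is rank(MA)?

First compute MA:
[[-40, -28, -24,  24],
 [-40, -24, -32,  32],
 [ 32,  24,  16, -16],
 [ 24,  16,  16, -16]]
Now row reduce the product.
R2 ← R2 − R1: [0, 4, -8, 8]
R3 ← R3 + (4/5)·R1: [0, 8/5, -16/5, 16/5]
R4 ← R4 + (3/5)·R1: [0, -4/5, 8/5, -8/5]
R3 ← R3 − (2/5)·R2: [0, 0, 0, 0]
R4 ← R4 + (1/5)·R2: [0, 0, 0, 0]
2 nonzero rows, so rank(MA) = 2.

2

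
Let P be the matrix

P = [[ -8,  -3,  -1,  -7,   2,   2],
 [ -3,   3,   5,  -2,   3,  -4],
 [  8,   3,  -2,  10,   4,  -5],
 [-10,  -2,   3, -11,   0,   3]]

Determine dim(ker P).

2

Row reduce to echelon form.
R2 ← R2 − (3/8)·R1: [0, 33/8, 43/8, 5/8, 9/4, -19/4]
R3 ← R3 + R1: [0, 0, -3, 3, 6, -3]
R4 ← R4 − (5/4)·R1: [0, 7/4, 17/4, -9/4, -5/2, 1/2]
R4 ← R4 − (14/33)·R2: [0, 0, 65/33, -83/33, -38/11, 83/33]
R4 ← R4 + (65/99)·R3: [0, 0, 0, -6/11, 16/33, 6/11]
4 nonzero rows, so rank(P) = 4.
P has 6 columns; by rank–nullity, nullity = 6 − 4 = 2.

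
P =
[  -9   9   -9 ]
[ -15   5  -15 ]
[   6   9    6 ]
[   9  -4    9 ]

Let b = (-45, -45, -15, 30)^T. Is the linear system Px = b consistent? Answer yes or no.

yes

Row reduce the augmented matrix [P | b].
R2 ← R2 − (5/3)·R1: [0, -10, 0, 30]
R3 ← R3 + (2/3)·R1: [0, 15, 0, -45]
R4 ← R4 + R1: [0, 5, 0, -15]
R3 ← R3 + (3/2)·R2: [0, 0, 0, 0]
R4 ← R4 + (1/2)·R2: [0, 0, 0, 0]
The echelon form has 2 nonzero rows, and every pivot lies in the first 3 columns, so rank(P) = rank([P|b]) = 2.
The system is consistent.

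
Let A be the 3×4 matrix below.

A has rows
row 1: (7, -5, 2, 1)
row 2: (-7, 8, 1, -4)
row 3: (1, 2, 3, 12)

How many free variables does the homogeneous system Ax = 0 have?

Row reduce to echelon form.
R2 ← R2 + R1: [0, 3, 3, -3]
R3 ← R3 − (1/7)·R1: [0, 19/7, 19/7, 83/7]
R3 ← R3 − (19/21)·R2: [0, 0, 0, 102/7]
3 nonzero rows, so rank(A) = 3.
A has 4 columns; by rank–nullity, nullity = 4 − 3 = 1.

1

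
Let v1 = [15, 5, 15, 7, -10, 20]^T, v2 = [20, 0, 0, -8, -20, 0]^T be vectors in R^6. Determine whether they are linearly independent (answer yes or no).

Form the matrix with these vectors as rows and row reduce.
R2 ← R2 − (4/3)·R1: [0, -20/3, -20, -52/3, -20/3, -80/3]
2 nonzero rows, so the 2 vectors span a space of dimension 2.
Since 2 = 2, the vectors are linearly independent.

yes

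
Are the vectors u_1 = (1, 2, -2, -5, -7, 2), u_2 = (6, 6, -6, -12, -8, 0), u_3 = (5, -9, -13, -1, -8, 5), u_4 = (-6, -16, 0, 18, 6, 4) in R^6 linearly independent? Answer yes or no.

no

Form the matrix with these vectors as rows and row reduce.
R2 ← R2 − (6)·R1: [0, -6, 6, 18, 34, -12]
R3 ← R3 − (5)·R1: [0, -19, -3, 24, 27, -5]
R4 ← R4 + (6)·R1: [0, -4, -12, -12, -36, 16]
R3 ← R3 − (19/6)·R2: [0, 0, -22, -33, -242/3, 33]
R4 ← R4 − (2/3)·R2: [0, 0, -16, -24, -176/3, 24]
R4 ← R4 − (8/11)·R3: [0, 0, 0, 0, 0, 0]
3 nonzero rows, so the 4 vectors span a space of dimension 3.
Since 3 < 4, the vectors are linearly dependent.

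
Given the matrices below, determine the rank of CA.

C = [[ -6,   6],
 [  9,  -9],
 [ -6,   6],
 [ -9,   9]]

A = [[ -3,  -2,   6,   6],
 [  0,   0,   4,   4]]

1

First compute CA:
[[ 18,  12, -12, -12],
 [-27, -18,  18,  18],
 [ 18,  12, -12, -12],
 [ 27,  18, -18, -18]]
Now row reduce the product.
R2 ← R2 + (3/2)·R1: [0, 0, 0, 0]
R3 ← R3 − R1: [0, 0, 0, 0]
R4 ← R4 − (3/2)·R1: [0, 0, 0, 0]
1 nonzero row, so rank(CA) = 1.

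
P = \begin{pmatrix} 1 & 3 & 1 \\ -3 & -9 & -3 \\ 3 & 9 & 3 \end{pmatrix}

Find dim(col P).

Row reduce to echelon form.
R2 ← R2 + (3)·R1: [0, 0, 0]
R3 ← R3 − (3)·R1: [0, 0, 0]
Echelon form has 1 nonzero row, so rank(P) = 1.
The column space has dimension equal to the rank: 1.

1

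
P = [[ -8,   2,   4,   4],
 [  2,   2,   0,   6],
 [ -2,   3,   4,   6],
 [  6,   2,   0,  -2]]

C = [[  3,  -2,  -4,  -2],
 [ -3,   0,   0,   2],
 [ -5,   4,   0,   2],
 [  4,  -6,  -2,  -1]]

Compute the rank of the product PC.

3

First compute PC:
[[-34,   8,  24,  24],
 [ 24, -40, -20,  -6],
 [-11, -16,  -4,  12],
 [  4,   0, -20,  -6]]
Now row reduce the product.
R2 ← R2 + (12/17)·R1: [0, -584/17, -52/17, 186/17]
R3 ← R3 − (11/34)·R1: [0, -316/17, -200/17, 72/17]
R4 ← R4 + (2/17)·R1: [0, 16/17, -292/17, -54/17]
R3 ← R3 − (79/146)·R2: [0, 0, -738/73, -123/73]
R4 ← R4 + (2/73)·R2: [0, 0, -1260/73, -210/73]
R4 ← R4 − (70/41)·R3: [0, 0, 0, 0]
3 nonzero rows, so rank(PC) = 3.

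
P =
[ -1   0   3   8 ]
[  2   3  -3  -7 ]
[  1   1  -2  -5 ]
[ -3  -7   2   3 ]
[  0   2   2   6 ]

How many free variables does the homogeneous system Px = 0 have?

2

Row reduce to echelon form.
R2 ← R2 + (2)·R1: [0, 3, 3, 9]
R3 ← R3 + R1: [0, 1, 1, 3]
R4 ← R4 − (3)·R1: [0, -7, -7, -21]
R3 ← R3 − (1/3)·R2: [0, 0, 0, 0]
R4 ← R4 + (7/3)·R2: [0, 0, 0, 0]
R5 ← R5 − (2/3)·R2: [0, 0, 0, 0]
2 nonzero rows, so rank(P) = 2.
P has 4 columns; by rank–nullity, nullity = 4 − 2 = 2.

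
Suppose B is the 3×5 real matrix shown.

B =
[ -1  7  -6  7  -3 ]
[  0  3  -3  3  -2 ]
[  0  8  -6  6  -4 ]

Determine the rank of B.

3

Row reduce to echelon form.
R3 ← R3 − (8/3)·R2: [0, 0, 2, -2, 4/3]
Echelon form has 3 nonzero rows, so rank(B) = 3.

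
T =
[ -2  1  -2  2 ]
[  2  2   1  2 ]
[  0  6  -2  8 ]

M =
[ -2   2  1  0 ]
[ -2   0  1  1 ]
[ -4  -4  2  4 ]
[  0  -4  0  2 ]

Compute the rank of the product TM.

First compute TM:
[[ 10,  -4,  -5,  -3],
 [-12,  -8,   6,  10],
 [ -4, -24,   2,  14]]
Now row reduce the product.
R2 ← R2 + (6/5)·R1: [0, -64/5, 0, 32/5]
R3 ← R3 + (2/5)·R1: [0, -128/5, 0, 64/5]
R3 ← R3 − (2)·R2: [0, 0, 0, 0]
2 nonzero rows, so rank(TM) = 2.

2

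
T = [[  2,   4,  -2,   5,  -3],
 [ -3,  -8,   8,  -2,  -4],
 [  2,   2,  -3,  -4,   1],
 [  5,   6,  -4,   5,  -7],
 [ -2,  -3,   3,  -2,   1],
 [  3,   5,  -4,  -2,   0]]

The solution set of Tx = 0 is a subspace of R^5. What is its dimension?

1

Row reduce to echelon form.
R2 ← R2 + (3/2)·R1: [0, -2, 5, 11/2, -17/2]
R3 ← R3 − R1: [0, -2, -1, -9, 4]
R4 ← R4 − (5/2)·R1: [0, -4, 1, -15/2, 1/2]
R5 ← R5 + R1: [0, 1, 1, 3, -2]
R6 ← R6 − (3/2)·R1: [0, -1, -1, -19/2, 9/2]
R3 ← R3 − R2: [0, 0, -6, -29/2, 25/2]
R4 ← R4 − (2)·R2: [0, 0, -9, -37/2, 35/2]
R5 ← R5 + (1/2)·R2: [0, 0, 7/2, 23/4, -25/4]
R6 ← R6 − (1/2)·R2: [0, 0, -7/2, -49/4, 35/4]
R4 ← R4 − (3/2)·R3: [0, 0, 0, 13/4, -5/4]
R5 ← R5 + (7/12)·R3: [0, 0, 0, -65/24, 25/24]
R6 ← R6 − (7/12)·R3: [0, 0, 0, -91/24, 35/24]
R5 ← R5 + (5/6)·R4: [0, 0, 0, 0, 0]
R6 ← R6 + (7/6)·R4: [0, 0, 0, 0, 0]
4 nonzero rows, so rank(T) = 4.
T has 5 columns; by rank–nullity, nullity = 5 − 4 = 1.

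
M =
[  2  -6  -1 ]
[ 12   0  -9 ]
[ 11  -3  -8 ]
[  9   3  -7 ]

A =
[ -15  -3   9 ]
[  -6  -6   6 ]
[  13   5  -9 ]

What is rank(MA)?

First compute MA:
[[ -7,  25,  -9],
 [-297, -81, 189],
 [-251, -55, 153],
 [-244, -80, 162]]
Now row reduce the product.
R2 ← R2 − (297/7)·R1: [0, -7992/7, 3996/7]
R3 ← R3 − (251/7)·R1: [0, -6660/7, 3330/7]
R4 ← R4 − (244/7)·R1: [0, -6660/7, 3330/7]
R3 ← R3 − (5/6)·R2: [0, 0, 0]
R4 ← R4 − (5/6)·R2: [0, 0, 0]
2 nonzero rows, so rank(MA) = 2.

2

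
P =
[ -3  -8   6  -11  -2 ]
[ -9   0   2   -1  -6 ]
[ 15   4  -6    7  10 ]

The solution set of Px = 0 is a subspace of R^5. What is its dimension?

3

Row reduce to echelon form.
R2 ← R2 − (3)·R1: [0, 24, -16, 32, 0]
R3 ← R3 + (5)·R1: [0, -36, 24, -48, 0]
R3 ← R3 + (3/2)·R2: [0, 0, 0, 0, 0]
2 nonzero rows, so rank(P) = 2.
P has 5 columns; by rank–nullity, nullity = 5 − 2 = 3.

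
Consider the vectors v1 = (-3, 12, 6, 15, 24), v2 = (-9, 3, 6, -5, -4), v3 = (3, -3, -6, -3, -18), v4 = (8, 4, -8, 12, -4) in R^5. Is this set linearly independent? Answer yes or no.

no

Form the matrix with these vectors as rows and row reduce.
R2 ← R2 − (3)·R1: [0, -33, -12, -50, -76]
R3 ← R3 + R1: [0, 9, 0, 12, 6]
R4 ← R4 + (8/3)·R1: [0, 36, 8, 52, 60]
R3 ← R3 + (3/11)·R2: [0, 0, -36/11, -18/11, -162/11]
R4 ← R4 + (12/11)·R2: [0, 0, -56/11, -28/11, -252/11]
R4 ← R4 − (14/9)·R3: [0, 0, 0, 0, 0]
3 nonzero rows, so the 4 vectors span a space of dimension 3.
Since 3 < 4, the vectors are linearly dependent.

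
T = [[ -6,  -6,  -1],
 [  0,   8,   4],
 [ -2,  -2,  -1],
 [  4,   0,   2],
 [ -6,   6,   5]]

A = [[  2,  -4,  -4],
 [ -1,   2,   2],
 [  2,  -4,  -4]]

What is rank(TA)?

First compute TA:
[[ -8,  16,  16],
 [  0,   0,   0],
 [ -4,   8,   8],
 [ 12, -24, -24],
 [ -8,  16,  16]]
Now row reduce the product.
R3 ← R3 − (1/2)·R1: [0, 0, 0]
R4 ← R4 + (3/2)·R1: [0, 0, 0]
R5 ← R5 − R1: [0, 0, 0]
1 nonzero row, so rank(TA) = 1.

1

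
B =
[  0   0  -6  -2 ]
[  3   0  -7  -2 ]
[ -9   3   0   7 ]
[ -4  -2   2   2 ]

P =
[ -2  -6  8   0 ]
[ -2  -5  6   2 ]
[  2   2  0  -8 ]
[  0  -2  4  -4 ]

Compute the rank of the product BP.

2

First compute BP:
[[-12,  -8,  -8,  56],
 [-20, -28,  16,  64],
 [ 12,  25, -26, -22],
 [ 16,  34, -36, -28]]
Now row reduce the product.
R2 ← R2 − (5/3)·R1: [0, -44/3, 88/3, -88/3]
R3 ← R3 + R1: [0, 17, -34, 34]
R4 ← R4 + (4/3)·R1: [0, 70/3, -140/3, 140/3]
R3 ← R3 + (51/44)·R2: [0, 0, 0, 0]
R4 ← R4 + (35/22)·R2: [0, 0, 0, 0]
2 nonzero rows, so rank(BP) = 2.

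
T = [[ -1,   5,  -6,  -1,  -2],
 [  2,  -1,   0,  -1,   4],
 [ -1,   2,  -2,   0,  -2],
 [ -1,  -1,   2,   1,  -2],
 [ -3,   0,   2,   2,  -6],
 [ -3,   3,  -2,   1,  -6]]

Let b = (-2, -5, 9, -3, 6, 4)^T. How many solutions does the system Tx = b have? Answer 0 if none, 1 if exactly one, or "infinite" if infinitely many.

0

Row reduce the augmented matrix [T | b].
R2 ← R2 + (2)·R1: [0, 9, -12, -3, 0, -9]
R3 ← R3 − R1: [0, -3, 4, 1, 0, 11]
R4 ← R4 − R1: [0, -6, 8, 2, 0, -1]
R5 ← R5 − (3)·R1: [0, -15, 20, 5, 0, 12]
R6 ← R6 − (3)·R1: [0, -12, 16, 4, 0, 10]
R3 ← R3 + (1/3)·R2: [0, 0, 0, 0, 0, 8]
R4 ← R4 + (2/3)·R2: [0, 0, 0, 0, 0, -7]
R5 ← R5 + (5/3)·R2: [0, 0, 0, 0, 0, -3]
R6 ← R6 + (4/3)·R2: [0, 0, 0, 0, 0, -2]
R4 ← R4 + (7/8)·R3: [0, 0, 0, 0, 0, 0]
R5 ← R5 + (3/8)·R3: [0, 0, 0, 0, 0, 0]
R6 ← R6 + (1/4)·R3: [0, 0, 0, 0, 0, 0]
The echelon form has 3 nonzero rows; the last pivot sits in the augmented column, so rank(T) = 2 but rank([T|b]) = 3.
Since the ranks differ, the system is inconsistent.
It has no solutions.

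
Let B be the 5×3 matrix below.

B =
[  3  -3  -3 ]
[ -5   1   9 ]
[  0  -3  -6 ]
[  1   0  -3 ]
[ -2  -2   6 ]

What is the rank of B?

Row reduce to echelon form.
R2 ← R2 + (5/3)·R1: [0, -4, 4]
R4 ← R4 − (1/3)·R1: [0, 1, -2]
R5 ← R5 + (2/3)·R1: [0, -4, 4]
R3 ← R3 − (3/4)·R2: [0, 0, -9]
R4 ← R4 + (1/4)·R2: [0, 0, -1]
R5 ← R5 − R2: [0, 0, 0]
R4 ← R4 − (1/9)·R3: [0, 0, 0]
Echelon form has 3 nonzero rows, so rank(B) = 3.

3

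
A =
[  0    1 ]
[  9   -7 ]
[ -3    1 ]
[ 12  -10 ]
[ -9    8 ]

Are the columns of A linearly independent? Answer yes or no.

Row reduce A to echelon form.
Swap R1 ↔ R2
R3 ← R3 + (1/3)·R1: [0, -4/3]
R4 ← R4 − (4/3)·R1: [0, -2/3]
R5 ← R5 + R1: [0, 1]
R3 ← R3 + (4/3)·R2: [0, 0]
R4 ← R4 + (2/3)·R2: [0, 0]
R5 ← R5 − R2: [0, 0]
2 pivots among 2 columns.
Every column is a pivot column, so the columns are linearly independent.

yes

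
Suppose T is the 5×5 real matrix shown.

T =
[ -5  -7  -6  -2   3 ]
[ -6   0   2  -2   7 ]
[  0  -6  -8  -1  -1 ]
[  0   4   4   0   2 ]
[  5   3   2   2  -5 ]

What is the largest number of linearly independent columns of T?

Row reduce to echelon form.
R2 ← R2 − (6/5)·R1: [0, 42/5, 46/5, 2/5, 17/5]
R5 ← R5 + R1: [0, -4, -4, 0, -2]
R3 ← R3 + (5/7)·R2: [0, 0, -10/7, -5/7, 10/7]
R4 ← R4 − (10/21)·R2: [0, 0, -8/21, -4/21, 8/21]
R5 ← R5 + (10/21)·R2: [0, 0, 8/21, 4/21, -8/21]
R4 ← R4 − (4/15)·R3: [0, 0, 0, 0, 0]
R5 ← R5 + (4/15)·R3: [0, 0, 0, 0, 0]
Echelon form has 3 nonzero rows, so rank(T) = 3.
The rank gives the maximum number of linearly independent columns: 3.

3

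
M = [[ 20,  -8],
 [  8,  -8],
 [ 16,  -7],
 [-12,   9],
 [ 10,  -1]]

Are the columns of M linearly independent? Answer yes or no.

yes

Row reduce M to echelon form.
R2 ← R2 − (2/5)·R1: [0, -24/5]
R3 ← R3 − (4/5)·R1: [0, -3/5]
R4 ← R4 + (3/5)·R1: [0, 21/5]
R5 ← R5 − (1/2)·R1: [0, 3]
R3 ← R3 − (1/8)·R2: [0, 0]
R4 ← R4 + (7/8)·R2: [0, 0]
R5 ← R5 + (5/8)·R2: [0, 0]
2 pivots among 2 columns.
Every column is a pivot column, so the columns are linearly independent.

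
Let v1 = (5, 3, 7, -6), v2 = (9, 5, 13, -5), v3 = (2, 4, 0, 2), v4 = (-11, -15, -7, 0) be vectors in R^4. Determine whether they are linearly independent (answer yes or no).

Form the matrix with these vectors as rows and row reduce.
R2 ← R2 − (9/5)·R1: [0, -2/5, 2/5, 29/5]
R3 ← R3 − (2/5)·R1: [0, 14/5, -14/5, 22/5]
R4 ← R4 + (11/5)·R1: [0, -42/5, 42/5, -66/5]
R3 ← R3 + (7)·R2: [0, 0, 0, 45]
R4 ← R4 − (21)·R2: [0, 0, 0, -135]
R4 ← R4 + (3)·R3: [0, 0, 0, 0]
3 nonzero rows, so the 4 vectors span a space of dimension 3.
Since 3 < 4, the vectors are linearly dependent.

no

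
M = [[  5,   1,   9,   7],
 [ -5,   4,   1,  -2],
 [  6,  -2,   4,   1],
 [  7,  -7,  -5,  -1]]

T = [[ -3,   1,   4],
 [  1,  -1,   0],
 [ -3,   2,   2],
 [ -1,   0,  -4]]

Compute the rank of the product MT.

3

First compute MT:
[[-48,  22,  10],
 [ 18,  -7, -10],
 [-33,  16,  28],
 [-12,   4,  22]]
Now row reduce the product.
R2 ← R2 + (3/8)·R1: [0, 5/4, -25/4]
R3 ← R3 − (11/16)·R1: [0, 7/8, 169/8]
R4 ← R4 − (1/4)·R1: [0, -3/2, 39/2]
R3 ← R3 − (7/10)·R2: [0, 0, 51/2]
R4 ← R4 + (6/5)·R2: [0, 0, 12]
R4 ← R4 − (8/17)·R3: [0, 0, 0]
3 nonzero rows, so rank(MT) = 3.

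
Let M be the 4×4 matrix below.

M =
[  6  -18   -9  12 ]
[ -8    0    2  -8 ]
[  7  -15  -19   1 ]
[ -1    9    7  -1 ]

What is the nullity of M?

1

Row reduce to echelon form.
R2 ← R2 + (4/3)·R1: [0, -24, -10, 8]
R3 ← R3 − (7/6)·R1: [0, 6, -17/2, -13]
R4 ← R4 + (1/6)·R1: [0, 6, 11/2, 1]
R3 ← R3 + (1/4)·R2: [0, 0, -11, -11]
R4 ← R4 + (1/4)·R2: [0, 0, 3, 3]
R4 ← R4 + (3/11)·R3: [0, 0, 0, 0]
3 nonzero rows, so rank(M) = 3.
M has 4 columns; by rank–nullity, nullity = 4 − 3 = 1.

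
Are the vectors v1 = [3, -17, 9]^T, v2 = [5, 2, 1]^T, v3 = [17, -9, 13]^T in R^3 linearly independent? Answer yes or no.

yes

Form the matrix with these vectors as rows and row reduce.
R2 ← R2 − (5/3)·R1: [0, 91/3, -14]
R3 ← R3 − (17/3)·R1: [0, 262/3, -38]
R3 ← R3 − (262/91)·R2: [0, 0, 30/13]
3 nonzero rows, so the 3 vectors span a space of dimension 3.
Since 3 = 3, the vectors are linearly independent.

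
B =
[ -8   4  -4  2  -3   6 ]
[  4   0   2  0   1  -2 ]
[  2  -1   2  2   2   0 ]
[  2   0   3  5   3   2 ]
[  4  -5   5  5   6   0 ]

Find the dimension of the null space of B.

Row reduce to echelon form.
R2 ← R2 + (1/2)·R1: [0, 2, 0, 1, -1/2, 1]
R3 ← R3 + (1/4)·R1: [0, 0, 1, 5/2, 5/4, 3/2]
R4 ← R4 + (1/4)·R1: [0, 1, 2, 11/2, 9/4, 7/2]
R5 ← R5 + (1/2)·R1: [0, -3, 3, 6, 9/2, 3]
R4 ← R4 − (1/2)·R2: [0, 0, 2, 5, 5/2, 3]
R5 ← R5 + (3/2)·R2: [0, 0, 3, 15/2, 15/4, 9/2]
R4 ← R4 − (2)·R3: [0, 0, 0, 0, 0, 0]
R5 ← R5 − (3)·R3: [0, 0, 0, 0, 0, 0]
3 nonzero rows, so rank(B) = 3.
B has 6 columns; by rank–nullity, nullity = 6 − 3 = 3.

3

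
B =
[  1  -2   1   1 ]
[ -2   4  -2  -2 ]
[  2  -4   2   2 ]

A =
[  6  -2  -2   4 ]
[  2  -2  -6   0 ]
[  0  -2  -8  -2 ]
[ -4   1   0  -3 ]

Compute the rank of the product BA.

1

First compute BA:
[[ -2,   1,   2,  -1],
 [  4,  -2,  -4,   2],
 [ -4,   2,   4,  -2]]
Now row reduce the product.
R2 ← R2 + (2)·R1: [0, 0, 0, 0]
R3 ← R3 − (2)·R1: [0, 0, 0, 0]
1 nonzero row, so rank(BA) = 1.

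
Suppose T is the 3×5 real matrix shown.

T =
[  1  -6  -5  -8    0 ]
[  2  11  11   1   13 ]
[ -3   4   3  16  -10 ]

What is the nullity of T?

Row reduce to echelon form.
R2 ← R2 − (2)·R1: [0, 23, 21, 17, 13]
R3 ← R3 + (3)·R1: [0, -14, -12, -8, -10]
R3 ← R3 + (14/23)·R2: [0, 0, 18/23, 54/23, -48/23]
3 nonzero rows, so rank(T) = 3.
T has 5 columns; by rank–nullity, nullity = 5 − 3 = 2.

2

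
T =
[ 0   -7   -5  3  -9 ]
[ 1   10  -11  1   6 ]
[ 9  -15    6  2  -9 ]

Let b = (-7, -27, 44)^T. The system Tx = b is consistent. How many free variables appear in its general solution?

Row reduce the augmented matrix [T | b].
Swap R1 ↔ R2
R3 ← R3 − (9)·R1: [0, -105, 105, -7, -63, 287]
R3 ← R3 − (15)·R2: [0, 0, 180, -52, 72, 392]
The echelon form has 3 nonzero rows, and every pivot lies in the first 5 columns, so rank(T) = rank([T|b]) = 3.
The system is consistent.
Free variables = (unknowns) − (rank) = 5 − 3 = 2.

2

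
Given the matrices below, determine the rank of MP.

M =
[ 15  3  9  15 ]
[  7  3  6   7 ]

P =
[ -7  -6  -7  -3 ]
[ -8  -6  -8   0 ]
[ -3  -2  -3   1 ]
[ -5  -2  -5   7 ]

2

First compute MP:
[[-231, -156, -231,  69],
 [-126, -86, -126,  34]]
Now row reduce the product.
R2 ← R2 − (6/11)·R1: [0, -10/11, 0, -40/11]
2 nonzero rows, so rank(MP) = 2.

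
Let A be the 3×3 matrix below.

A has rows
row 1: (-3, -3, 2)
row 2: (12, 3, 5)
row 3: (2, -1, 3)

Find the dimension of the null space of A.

1

Row reduce to echelon form.
R2 ← R2 + (4)·R1: [0, -9, 13]
R3 ← R3 + (2/3)·R1: [0, -3, 13/3]
R3 ← R3 − (1/3)·R2: [0, 0, 0]
2 nonzero rows, so rank(A) = 2.
A has 3 columns; by rank–nullity, nullity = 3 − 2 = 1.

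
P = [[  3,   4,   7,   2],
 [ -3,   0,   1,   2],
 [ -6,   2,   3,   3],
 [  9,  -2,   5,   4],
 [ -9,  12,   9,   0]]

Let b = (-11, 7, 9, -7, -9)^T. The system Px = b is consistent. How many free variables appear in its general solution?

Row reduce the augmented matrix [P | b].
R2 ← R2 + R1: [0, 4, 8, 4, -4]
R3 ← R3 + (2)·R1: [0, 10, 17, 7, -13]
R4 ← R4 − (3)·R1: [0, -14, -16, -2, 26]
R5 ← R5 + (3)·R1: [0, 24, 30, 6, -42]
R3 ← R3 − (5/2)·R2: [0, 0, -3, -3, -3]
R4 ← R4 + (7/2)·R2: [0, 0, 12, 12, 12]
R5 ← R5 − (6)·R2: [0, 0, -18, -18, -18]
R4 ← R4 + (4)·R3: [0, 0, 0, 0, 0]
R5 ← R5 − (6)·R3: [0, 0, 0, 0, 0]
The echelon form has 3 nonzero rows, and every pivot lies in the first 4 columns, so rank(P) = rank([P|b]) = 3.
The system is consistent.
Free variables = (unknowns) − (rank) = 4 − 3 = 1.

1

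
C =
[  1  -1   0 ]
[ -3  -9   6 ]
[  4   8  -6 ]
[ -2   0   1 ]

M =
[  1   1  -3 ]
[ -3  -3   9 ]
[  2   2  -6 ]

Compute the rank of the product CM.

First compute CM:
[[  4,   4, -12],
 [ 36,  36, -108],
 [-32, -32,  96],
 [  0,   0,   0]]
Now row reduce the product.
R2 ← R2 − (9)·R1: [0, 0, 0]
R3 ← R3 + (8)·R1: [0, 0, 0]
1 nonzero row, so rank(CM) = 1.

1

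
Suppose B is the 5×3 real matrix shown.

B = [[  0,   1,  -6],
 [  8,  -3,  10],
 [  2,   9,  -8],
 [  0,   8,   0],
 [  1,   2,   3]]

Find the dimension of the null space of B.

0

Row reduce to echelon form.
Swap R1 ↔ R2
R3 ← R3 − (1/4)·R1: [0, 39/4, -21/2]
R5 ← R5 − (1/8)·R1: [0, 19/8, 7/4]
R3 ← R3 − (39/4)·R2: [0, 0, 48]
R4 ← R4 − (8)·R2: [0, 0, 48]
R5 ← R5 − (19/8)·R2: [0, 0, 16]
R4 ← R4 − R3: [0, 0, 0]
R5 ← R5 − (1/3)·R3: [0, 0, 0]
3 nonzero rows, so rank(B) = 3.
B has 3 columns; by rank–nullity, nullity = 3 − 3 = 0.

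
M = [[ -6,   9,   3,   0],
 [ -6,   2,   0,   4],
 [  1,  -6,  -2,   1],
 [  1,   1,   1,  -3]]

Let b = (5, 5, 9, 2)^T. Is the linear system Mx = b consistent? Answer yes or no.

Row reduce the augmented matrix [M | b].
R2 ← R2 − R1: [0, -7, -3, 4, 0]
R3 ← R3 + (1/6)·R1: [0, -9/2, -3/2, 1, 59/6]
R4 ← R4 + (1/6)·R1: [0, 5/2, 3/2, -3, 17/6]
R3 ← R3 − (9/14)·R2: [0, 0, 3/7, -11/7, 59/6]
R4 ← R4 + (5/14)·R2: [0, 0, 3/7, -11/7, 17/6]
R4 ← R4 − R3: [0, 0, 0, 0, -7]
The echelon form has 4 nonzero rows; the last pivot sits in the augmented column, so rank(M) = 3 but rank([M|b]) = 4.
Since the ranks differ, the system is inconsistent.

no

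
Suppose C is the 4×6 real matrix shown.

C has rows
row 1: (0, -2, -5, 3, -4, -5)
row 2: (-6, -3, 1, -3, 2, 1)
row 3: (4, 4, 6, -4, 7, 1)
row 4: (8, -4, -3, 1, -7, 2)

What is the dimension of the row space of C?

4

Row reduce to echelon form.
Swap R1 ↔ R2
R3 ← R3 + (2/3)·R1: [0, 2, 20/3, -6, 25/3, 5/3]
R4 ← R4 + (4/3)·R1: [0, -8, -5/3, -3, -13/3, 10/3]
R3 ← R3 + R2: [0, 0, 5/3, -3, 13/3, -10/3]
R4 ← R4 − (4)·R2: [0, 0, 55/3, -15, 35/3, 70/3]
R4 ← R4 − (11)·R3: [0, 0, 0, 18, -36, 60]
Echelon form has 4 nonzero rows, so rank(C) = 4.
The row space has dimension equal to the rank: 4.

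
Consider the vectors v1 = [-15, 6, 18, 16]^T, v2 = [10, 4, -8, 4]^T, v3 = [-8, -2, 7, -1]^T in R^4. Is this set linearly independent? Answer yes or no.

no

Form the matrix with these vectors as rows and row reduce.
R2 ← R2 + (2/3)·R1: [0, 8, 4, 44/3]
R3 ← R3 − (8/15)·R1: [0, -26/5, -13/5, -143/15]
R3 ← R3 + (13/20)·R2: [0, 0, 0, 0]
2 nonzero rows, so the 3 vectors span a space of dimension 2.
Since 2 < 3, the vectors are linearly dependent.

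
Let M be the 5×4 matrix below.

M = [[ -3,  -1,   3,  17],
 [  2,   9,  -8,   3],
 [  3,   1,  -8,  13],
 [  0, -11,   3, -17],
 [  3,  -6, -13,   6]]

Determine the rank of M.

Row reduce to echelon form.
R2 ← R2 + (2/3)·R1: [0, 25/3, -6, 43/3]
R3 ← R3 + R1: [0, 0, -5, 30]
R5 ← R5 + R1: [0, -7, -10, 23]
R4 ← R4 + (33/25)·R2: [0, 0, -123/25, 48/25]
R5 ← R5 + (21/25)·R2: [0, 0, -376/25, 876/25]
R4 ← R4 − (123/125)·R3: [0, 0, 0, -138/5]
R5 ← R5 − (376/125)·R3: [0, 0, 0, -276/5]
R5 ← R5 − (2)·R4: [0, 0, 0, 0]
Echelon form has 4 nonzero rows, so rank(M) = 4.

4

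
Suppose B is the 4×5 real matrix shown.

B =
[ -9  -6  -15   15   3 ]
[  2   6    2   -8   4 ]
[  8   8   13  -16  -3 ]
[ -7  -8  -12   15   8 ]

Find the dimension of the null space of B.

Row reduce to echelon form.
R2 ← R2 + (2/9)·R1: [0, 14/3, -4/3, -14/3, 14/3]
R3 ← R3 + (8/9)·R1: [0, 8/3, -1/3, -8/3, -1/3]
R4 ← R4 − (7/9)·R1: [0, -10/3, -1/3, 10/3, 17/3]
R3 ← R3 − (4/7)·R2: [0, 0, 3/7, 0, -3]
R4 ← R4 + (5/7)·R2: [0, 0, -9/7, 0, 9]
R4 ← R4 + (3)·R3: [0, 0, 0, 0, 0]
3 nonzero rows, so rank(B) = 3.
B has 5 columns; by rank–nullity, nullity = 5 − 3 = 2.

2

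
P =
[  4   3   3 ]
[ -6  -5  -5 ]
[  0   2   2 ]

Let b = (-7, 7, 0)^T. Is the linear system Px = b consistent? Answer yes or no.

no

Row reduce the augmented matrix [P | b].
R2 ← R2 + (3/2)·R1: [0, -1/2, -1/2, -7/2]
R3 ← R3 + (4)·R2: [0, 0, 0, -14]
The echelon form has 3 nonzero rows; the last pivot sits in the augmented column, so rank(P) = 2 but rank([P|b]) = 3.
Since the ranks differ, the system is inconsistent.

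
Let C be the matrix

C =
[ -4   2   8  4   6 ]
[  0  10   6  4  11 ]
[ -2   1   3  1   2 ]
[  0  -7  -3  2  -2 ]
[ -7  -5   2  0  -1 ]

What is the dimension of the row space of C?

5

Row reduce to echelon form.
R3 ← R3 − (1/2)·R1: [0, 0, -1, -1, -1]
R5 ← R5 − (7/4)·R1: [0, -17/2, -12, -7, -23/2]
R4 ← R4 + (7/10)·R2: [0, 0, 6/5, 24/5, 57/10]
R5 ← R5 + (17/20)·R2: [0, 0, -69/10, -18/5, -43/20]
R4 ← R4 + (6/5)·R3: [0, 0, 0, 18/5, 9/2]
R5 ← R5 − (69/10)·R3: [0, 0, 0, 33/10, 19/4]
R5 ← R5 − (11/12)·R4: [0, 0, 0, 0, 5/8]
Echelon form has 5 nonzero rows, so rank(C) = 5.
The row space has dimension equal to the rank: 5.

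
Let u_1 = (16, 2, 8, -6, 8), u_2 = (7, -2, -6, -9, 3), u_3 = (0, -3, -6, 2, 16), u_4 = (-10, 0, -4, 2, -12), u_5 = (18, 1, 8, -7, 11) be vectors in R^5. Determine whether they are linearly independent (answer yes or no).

no

Form the matrix with these vectors as rows and row reduce.
R2 ← R2 − (7/16)·R1: [0, -23/8, -19/2, -51/8, -1/2]
R4 ← R4 + (5/8)·R1: [0, 5/4, 1, -7/4, -7]
R5 ← R5 − (9/8)·R1: [0, -5/4, -1, -1/4, 2]
R3 ← R3 − (24/23)·R2: [0, 0, 90/23, 199/23, 380/23]
R4 ← R4 + (10/23)·R2: [0, 0, -72/23, -104/23, -166/23]
R5 ← R5 − (10/23)·R2: [0, 0, 72/23, 58/23, 51/23]
R4 ← R4 + (4/5)·R3: [0, 0, 0, 12/5, 6]
R5 ← R5 − (4/5)·R3: [0, 0, 0, -22/5, -11]
R5 ← R5 + (11/6)·R4: [0, 0, 0, 0, 0]
4 nonzero rows, so the 5 vectors span a space of dimension 4.
Since 4 < 5, the vectors are linearly dependent.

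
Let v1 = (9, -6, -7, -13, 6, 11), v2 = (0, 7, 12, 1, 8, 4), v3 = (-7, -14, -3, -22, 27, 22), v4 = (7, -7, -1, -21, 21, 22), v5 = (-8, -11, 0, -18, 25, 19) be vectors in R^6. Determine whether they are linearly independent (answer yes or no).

no

Form the matrix with these vectors as rows and row reduce.
R3 ← R3 + (7/9)·R1: [0, -56/3, -76/9, -289/9, 95/3, 275/9]
R4 ← R4 − (7/9)·R1: [0, -7/3, 40/9, -98/9, 49/3, 121/9]
R5 ← R5 + (8/9)·R1: [0, -49/3, -56/9, -266/9, 91/3, 259/9]
R3 ← R3 + (8/3)·R2: [0, 0, 212/9, -265/9, 53, 371/9]
R4 ← R4 + (1/3)·R2: [0, 0, 76/9, -95/9, 19, 133/9]
R5 ← R5 + (7/3)·R2: [0, 0, 196/9, -245/9, 49, 343/9]
R4 ← R4 − (19/53)·R3: [0, 0, 0, 0, 0, 0]
R5 ← R5 − (49/53)·R3: [0, 0, 0, 0, 0, 0]
3 nonzero rows, so the 5 vectors span a space of dimension 3.
Since 3 < 5, the vectors are linearly dependent.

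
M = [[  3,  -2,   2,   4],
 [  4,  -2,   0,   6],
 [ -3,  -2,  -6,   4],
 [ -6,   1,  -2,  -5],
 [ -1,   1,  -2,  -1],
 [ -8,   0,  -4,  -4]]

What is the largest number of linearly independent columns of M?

3

Row reduce to echelon form.
R2 ← R2 − (4/3)·R1: [0, 2/3, -8/3, 2/3]
R3 ← R3 + R1: [0, -4, -4, 8]
R4 ← R4 + (2)·R1: [0, -3, 2, 3]
R5 ← R5 + (1/3)·R1: [0, 1/3, -4/3, 1/3]
R6 ← R6 + (8/3)·R1: [0, -16/3, 4/3, 20/3]
R3 ← R3 + (6)·R2: [0, 0, -20, 12]
R4 ← R4 + (9/2)·R2: [0, 0, -10, 6]
R5 ← R5 − (1/2)·R2: [0, 0, 0, 0]
R6 ← R6 + (8)·R2: [0, 0, -20, 12]
R4 ← R4 − (1/2)·R3: [0, 0, 0, 0]
R6 ← R6 − R3: [0, 0, 0, 0]
Echelon form has 3 nonzero rows, so rank(M) = 3.
The rank gives the maximum number of linearly independent columns: 3.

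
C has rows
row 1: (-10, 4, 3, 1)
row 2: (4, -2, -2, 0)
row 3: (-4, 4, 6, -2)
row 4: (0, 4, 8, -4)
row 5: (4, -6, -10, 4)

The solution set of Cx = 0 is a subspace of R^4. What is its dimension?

2

Row reduce to echelon form.
R2 ← R2 + (2/5)·R1: [0, -2/5, -4/5, 2/5]
R3 ← R3 − (2/5)·R1: [0, 12/5, 24/5, -12/5]
R5 ← R5 + (2/5)·R1: [0, -22/5, -44/5, 22/5]
R3 ← R3 + (6)·R2: [0, 0, 0, 0]
R4 ← R4 + (10)·R2: [0, 0, 0, 0]
R5 ← R5 − (11)·R2: [0, 0, 0, 0]
2 nonzero rows, so rank(C) = 2.
C has 4 columns; by rank–nullity, nullity = 4 − 2 = 2.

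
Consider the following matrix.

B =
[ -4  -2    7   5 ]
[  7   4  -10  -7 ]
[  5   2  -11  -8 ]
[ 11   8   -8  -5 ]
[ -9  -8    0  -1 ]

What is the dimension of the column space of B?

Row reduce to echelon form.
R2 ← R2 + (7/4)·R1: [0, 1/2, 9/4, 7/4]
R3 ← R3 + (5/4)·R1: [0, -1/2, -9/4, -7/4]
R4 ← R4 + (11/4)·R1: [0, 5/2, 45/4, 35/4]
R5 ← R5 − (9/4)·R1: [0, -7/2, -63/4, -49/4]
R3 ← R3 + R2: [0, 0, 0, 0]
R4 ← R4 − (5)·R2: [0, 0, 0, 0]
R5 ← R5 + (7)·R2: [0, 0, 0, 0]
Echelon form has 2 nonzero rows, so rank(B) = 2.
The column space has dimension equal to the rank: 2.

2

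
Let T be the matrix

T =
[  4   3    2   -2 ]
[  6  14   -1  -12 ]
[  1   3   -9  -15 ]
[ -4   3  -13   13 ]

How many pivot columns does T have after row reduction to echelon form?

Row reduce to echelon form.
R2 ← R2 − (3/2)·R1: [0, 19/2, -4, -9]
R3 ← R3 − (1/4)·R1: [0, 9/4, -19/2, -29/2]
R4 ← R4 + R1: [0, 6, -11, 11]
R3 ← R3 − (9/38)·R2: [0, 0, -325/38, -235/19]
R4 ← R4 − (12/19)·R2: [0, 0, -161/19, 317/19]
R4 ← R4 − (322/325)·R3: [0, 0, 0, 1881/65]
Echelon form has 4 nonzero rows, so rank(T) = 4.
Each nonzero row contributes one pivot column: 4 pivot columns.

4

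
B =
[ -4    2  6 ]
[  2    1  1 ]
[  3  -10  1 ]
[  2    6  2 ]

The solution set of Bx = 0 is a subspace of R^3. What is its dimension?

Row reduce to echelon form.
R2 ← R2 + (1/2)·R1: [0, 2, 4]
R3 ← R3 + (3/4)·R1: [0, -17/2, 11/2]
R4 ← R4 + (1/2)·R1: [0, 7, 5]
R3 ← R3 + (17/4)·R2: [0, 0, 45/2]
R4 ← R4 − (7/2)·R2: [0, 0, -9]
R4 ← R4 + (2/5)·R3: [0, 0, 0]
3 nonzero rows, so rank(B) = 3.
B has 3 columns; by rank–nullity, nullity = 3 − 3 = 0.

0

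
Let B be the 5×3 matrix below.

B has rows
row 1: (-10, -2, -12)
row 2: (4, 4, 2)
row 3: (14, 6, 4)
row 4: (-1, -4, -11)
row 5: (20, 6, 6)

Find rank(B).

Row reduce to echelon form.
R2 ← R2 + (2/5)·R1: [0, 16/5, -14/5]
R3 ← R3 + (7/5)·R1: [0, 16/5, -64/5]
R4 ← R4 − (1/10)·R1: [0, -19/5, -49/5]
R5 ← R5 + (2)·R1: [0, 2, -18]
R3 ← R3 − R2: [0, 0, -10]
R4 ← R4 + (19/16)·R2: [0, 0, -105/8]
R5 ← R5 − (5/8)·R2: [0, 0, -65/4]
R4 ← R4 − (21/16)·R3: [0, 0, 0]
R5 ← R5 − (13/8)·R3: [0, 0, 0]
Echelon form has 3 nonzero rows, so rank(B) = 3.

3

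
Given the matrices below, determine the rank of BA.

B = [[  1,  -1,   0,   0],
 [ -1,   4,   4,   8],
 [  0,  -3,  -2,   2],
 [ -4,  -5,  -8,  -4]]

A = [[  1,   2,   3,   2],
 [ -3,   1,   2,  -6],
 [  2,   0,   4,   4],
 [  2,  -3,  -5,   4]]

First compute BA:
[[  4,   1,   1,   8],
 [ 11, -22, -19,  22],
 [  9,  -9, -24,  18],
 [-13,  -1, -34, -26]]
Now row reduce the product.
R2 ← R2 − (11/4)·R1: [0, -99/4, -87/4, 0]
R3 ← R3 − (9/4)·R1: [0, -45/4, -105/4, 0]
R4 ← R4 + (13/4)·R1: [0, 9/4, -123/4, 0]
R3 ← R3 − (5/11)·R2: [0, 0, -180/11, 0]
R4 ← R4 + (1/11)·R2: [0, 0, -360/11, 0]
R4 ← R4 − (2)·R3: [0, 0, 0, 0]
3 nonzero rows, so rank(BA) = 3.

3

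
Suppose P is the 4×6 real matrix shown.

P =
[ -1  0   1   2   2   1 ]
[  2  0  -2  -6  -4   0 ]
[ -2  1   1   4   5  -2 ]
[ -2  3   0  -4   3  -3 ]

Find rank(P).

Row reduce to echelon form.
R2 ← R2 + (2)·R1: [0, 0, 0, -2, 0, 2]
R3 ← R3 − (2)·R1: [0, 1, -1, 0, 1, -4]
R4 ← R4 − (2)·R1: [0, 3, -2, -8, -1, -5]
Swap R2 ↔ R3
R4 ← R4 − (3)·R2: [0, 0, 1, -8, -4, 7]
Swap R3 ↔ R4
Echelon form has 4 nonzero rows, so rank(P) = 4.

4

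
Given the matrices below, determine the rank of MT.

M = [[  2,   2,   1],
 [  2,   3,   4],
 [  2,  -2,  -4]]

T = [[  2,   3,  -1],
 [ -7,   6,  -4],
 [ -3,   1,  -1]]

2

First compute MT:
[[-13,  19, -11],
 [-29,  28, -18],
 [ 30, -10,  10]]
Now row reduce the product.
R2 ← R2 − (29/13)·R1: [0, -187/13, 85/13]
R3 ← R3 + (30/13)·R1: [0, 440/13, -200/13]
R3 ← R3 + (40/17)·R2: [0, 0, 0]
2 nonzero rows, so rank(MT) = 2.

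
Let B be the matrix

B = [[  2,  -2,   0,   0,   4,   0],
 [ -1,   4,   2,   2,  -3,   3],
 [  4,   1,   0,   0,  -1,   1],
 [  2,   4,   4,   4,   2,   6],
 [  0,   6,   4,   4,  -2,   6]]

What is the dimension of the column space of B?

Row reduce to echelon form.
R2 ← R2 + (1/2)·R1: [0, 3, 2, 2, -1, 3]
R3 ← R3 − (2)·R1: [0, 5, 0, 0, -9, 1]
R4 ← R4 − R1: [0, 6, 4, 4, -2, 6]
R3 ← R3 − (5/3)·R2: [0, 0, -10/3, -10/3, -22/3, -4]
R4 ← R4 − (2)·R2: [0, 0, 0, 0, 0, 0]
R5 ← R5 − (2)·R2: [0, 0, 0, 0, 0, 0]
Echelon form has 3 nonzero rows, so rank(B) = 3.
The column space has dimension equal to the rank: 3.

3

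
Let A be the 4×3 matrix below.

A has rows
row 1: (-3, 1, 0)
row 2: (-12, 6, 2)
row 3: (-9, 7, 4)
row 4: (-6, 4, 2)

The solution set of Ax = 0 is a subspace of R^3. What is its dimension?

Row reduce to echelon form.
R2 ← R2 − (4)·R1: [0, 2, 2]
R3 ← R3 − (3)·R1: [0, 4, 4]
R4 ← R4 − (2)·R1: [0, 2, 2]
R3 ← R3 − (2)·R2: [0, 0, 0]
R4 ← R4 − R2: [0, 0, 0]
2 nonzero rows, so rank(A) = 2.
A has 3 columns; by rank–nullity, nullity = 3 − 2 = 1.

1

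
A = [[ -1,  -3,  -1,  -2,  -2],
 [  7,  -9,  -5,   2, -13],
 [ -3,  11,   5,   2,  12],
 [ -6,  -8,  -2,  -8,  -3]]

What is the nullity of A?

Row reduce to echelon form.
R2 ← R2 + (7)·R1: [0, -30, -12, -12, -27]
R3 ← R3 − (3)·R1: [0, 20, 8, 8, 18]
R4 ← R4 − (6)·R1: [0, 10, 4, 4, 9]
R3 ← R3 + (2/3)·R2: [0, 0, 0, 0, 0]
R4 ← R4 + (1/3)·R2: [0, 0, 0, 0, 0]
2 nonzero rows, so rank(A) = 2.
A has 5 columns; by rank–nullity, nullity = 5 − 2 = 3.

3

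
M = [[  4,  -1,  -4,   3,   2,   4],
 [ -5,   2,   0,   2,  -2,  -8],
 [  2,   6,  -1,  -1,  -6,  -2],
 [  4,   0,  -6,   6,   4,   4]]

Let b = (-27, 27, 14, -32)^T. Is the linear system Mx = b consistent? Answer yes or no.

yes

Row reduce the augmented matrix [M | b].
R2 ← R2 + (5/4)·R1: [0, 3/4, -5, 23/4, 1/2, -3, -27/4]
R3 ← R3 − (1/2)·R1: [0, 13/2, 1, -5/2, -7, -4, 55/2]
R4 ← R4 − R1: [0, 1, -2, 3, 2, 0, -5]
R3 ← R3 − (26/3)·R2: [0, 0, 133/3, -157/3, -34/3, 22, 86]
R4 ← R4 − (4/3)·R2: [0, 0, 14/3, -14/3, 4/3, 4, 4]
R4 ← R4 − (2/19)·R3: [0, 0, 0, 16/19, 48/19, 32/19, -96/19]
The echelon form has 4 nonzero rows, and every pivot lies in the first 6 columns, so rank(M) = rank([M|b]) = 4.
The system is consistent.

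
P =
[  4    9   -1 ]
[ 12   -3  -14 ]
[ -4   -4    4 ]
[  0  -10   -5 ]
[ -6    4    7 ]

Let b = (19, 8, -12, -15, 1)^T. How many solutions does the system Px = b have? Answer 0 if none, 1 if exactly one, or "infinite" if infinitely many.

1

Row reduce the augmented matrix [P | b].
R2 ← R2 − (3)·R1: [0, -30, -11, -49]
R3 ← R3 + R1: [0, 5, 3, 7]
R5 ← R5 + (3/2)·R1: [0, 35/2, 11/2, 59/2]
R3 ← R3 + (1/6)·R2: [0, 0, 7/6, -7/6]
R4 ← R4 − (1/3)·R2: [0, 0, -4/3, 4/3]
R5 ← R5 + (7/12)·R2: [0, 0, -11/12, 11/12]
R4 ← R4 + (8/7)·R3: [0, 0, 0, 0]
R5 ← R5 + (11/14)·R3: [0, 0, 0, 0]
The echelon form has 3 nonzero rows, and every pivot lies in the first 3 columns, so rank(P) = rank([P|b]) = 3.
The system is consistent.
rank = 3 = number of unknowns, so the solution is unique.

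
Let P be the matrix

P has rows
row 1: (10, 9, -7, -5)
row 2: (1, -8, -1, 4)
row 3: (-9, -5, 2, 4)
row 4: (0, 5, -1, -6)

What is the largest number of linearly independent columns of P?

4

Row reduce to echelon form.
R2 ← R2 − (1/10)·R1: [0, -89/10, -3/10, 9/2]
R3 ← R3 + (9/10)·R1: [0, 31/10, -43/10, -1/2]
R3 ← R3 + (31/89)·R2: [0, 0, -392/89, 95/89]
R4 ← R4 + (50/89)·R2: [0, 0, -104/89, -309/89]
R4 ← R4 − (13/49)·R3: [0, 0, 0, -184/49]
Echelon form has 4 nonzero rows, so rank(P) = 4.
The rank gives the maximum number of linearly independent columns: 4.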